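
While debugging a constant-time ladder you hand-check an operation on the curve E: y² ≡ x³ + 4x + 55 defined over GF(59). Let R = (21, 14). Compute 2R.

tangent at (21, 14): λ = (3·21² + 4)/(2·14) ≡ 29/28. 28⁻¹ ≡ 19 (mod 59), so λ ≡ 29·19 ≡ 20.
  x = λ² - 21 - 21 = 400 - 42 ≡ 4; y = λ·(21 - 4) - 14 ≡ 31. → (4, 31)

(4, 31)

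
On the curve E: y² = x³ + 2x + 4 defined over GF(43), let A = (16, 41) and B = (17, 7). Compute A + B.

(5, 15)

(16, 41) + (17, 7). λ = (7 - 41)/(17 - 16) ≡ 9/1 mod 43. 1⁻¹ ≡ 1 (mod 43), so λ ≡ 9.
  x = λ² - 16 - 17 = 81 - 33 ≡ 5; y = λ·(16 - 5) - 41 ≡ 15. → (5, 15)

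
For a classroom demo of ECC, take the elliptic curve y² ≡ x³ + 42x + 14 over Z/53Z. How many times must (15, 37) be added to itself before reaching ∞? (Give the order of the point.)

2P: tangent at (15, 37): λ = (3·15² + 42)/(2·37) ≡ 28/21. 21⁻¹ ≡ 48 (mod 53), so λ ≡ 28·48 ≡ 19.
  x = λ² - 15 - 15 = 361 - 30 ≡ 13; y = λ·(15 - 13) - 37 ≡ 1. → (13, 1)
3P: (13, 1) + (15, 37). λ = (37 - 1)/(15 - 13) ≡ 36/2 mod 53. 2⁻¹ ≡ 27 (mod 53), so λ ≡ 18.
  x = λ² - 13 - 15 = 324 - 28 ≡ 31; y = λ·(13 - 31) - 1 ≡ 46. → (31, 46)
4P: (31, 46) + (15, 37). λ = (37 - 46)/(15 - 31) ≡ 44/37 mod 53. 37⁻¹ ≡ 43 (mod 53), so λ ≡ 37.
  x = λ² - 31 - 15 = 1369 - 46 ≡ 51; y = λ·(31 - 51) - 46 ≡ 9. → (51, 9)
5P: (51, 9) + (15, 37). λ = (37 - 9)/(15 - 51) ≡ 28/17 mod 53. 17⁻¹ ≡ 25 (mod 53) since 17·25 = 425 ≡ 1, so λ ≡ 11.
  x = λ² - 51 - 15 = 121 - 66 ≡ 2; y = λ·(51 - 2) - 9 ≡ 0. → (2, 0)
6P: (2, 0) + (15, 37). λ = (37 - 0)/(15 - 2) ≡ 37/13 mod 53. 13⁻¹ ≡ 49 (mod 53) since 13·49 = 637 ≡ 1, so λ ≡ 11.
  x = λ² - 2 - 15 = 121 - 17 ≡ 51; y = λ·(2 - 51) - 0 ≡ 44. → (51, 44)
7P: (51, 44) + (15, 37). λ = (37 - 44)/(15 - 51) ≡ 46/17 mod 53. 17⁻¹ ≡ 25 (mod 53) since 17·25 = 425 ≡ 1, so λ ≡ 37.
  x = λ² - 51 - 15 = 1369 - 66 ≡ 31; y = λ·(51 - 31) - 44 ≡ 7. → (31, 7)
8P: (31, 7) + (15, 37). λ = (37 - 7)/(15 - 31) ≡ 30/37 mod 53. 37⁻¹ ≡ 43 (mod 53), so λ ≡ 18.
  x = λ² - 31 - 15 = 324 - 46 ≡ 13; y = λ·(31 - 13) - 7 ≡ 52. → (13, 52)
9P: (13, 52) + (15, 37). λ = (37 - 52)/(15 - 13) ≡ 38/2 mod 53. 2⁻¹ ≡ 27 (mod 53) since 2·27 = 54 ≡ 1, so λ ≡ 19.
  x = λ² - 13 - 15 = 361 - 28 ≡ 15; y = λ·(13 - 15) - 52 ≡ 16. → (15, 16)
10P: (15, 16) + (15, 37): same x and y₁ ≡ -y₂, so the sum is ∞.
10P = ∞, so the order is 10.

10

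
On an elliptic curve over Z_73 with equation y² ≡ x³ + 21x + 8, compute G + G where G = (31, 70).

tangent at (31, 70): λ = (3·31² + 21)/(2·70) ≡ 57/67. 67⁻¹ ≡ 12 (mod 73), so λ ≡ 57·12 ≡ 27.
  x = λ² - 31 - 31 = 729 - 62 ≡ 10; y = λ·(31 - 10) - 70 ≡ 59. → (10, 59)

(10, 59)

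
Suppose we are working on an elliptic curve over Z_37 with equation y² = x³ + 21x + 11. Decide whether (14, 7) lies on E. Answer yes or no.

no

y² = 7² ≡ 12; x³ + 21x + 11 = 3049 ≡ 15 (mod 37). 12 ≠ 15.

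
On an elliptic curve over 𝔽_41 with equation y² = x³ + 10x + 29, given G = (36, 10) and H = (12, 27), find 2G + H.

First 2G:
Repeated addition: build up to 2G.
2G: tangent at (36, 10): λ = (3·36² + 10)/(2·10) ≡ 3/20. 20⁻¹ ≡ 39 (mod 41), so λ ≡ 3·39 ≡ 35.
  x = λ² - 36 - 36 = 1225 - 72 ≡ 5; y = λ·(36 - 5) - 10 ≡ 9. → (5, 9)
2G = (5, 9).
Finally 2G + H:
(5, 9) + (12, 27). λ = (27 - 9)/(12 - 5) ≡ 18/7 mod 41. 7⁻¹ ≡ 6 (mod 41) since 7·6 = 42 ≡ 1, so λ ≡ 26.
  x = λ² - 5 - 12 = 676 - 17 ≡ 3; y = λ·(5 - 3) - 9 ≡ 2. → (3, 2)

(3, 2)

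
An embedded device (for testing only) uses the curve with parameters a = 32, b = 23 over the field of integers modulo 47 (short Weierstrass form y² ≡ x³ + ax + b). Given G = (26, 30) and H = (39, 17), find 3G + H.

First 3G:
Repeated addition: build up to 3G.
2G: tangent at (26, 30): λ = (3·26² + 32)/(2·30) ≡ 39/13. 13⁻¹ ≡ 29 (mod 47), so λ ≡ 39·29 ≡ 3.
  x = λ² - 26 - 26 = 9 - 52 ≡ 4; y = λ·(26 - 4) - 30 ≡ 36. → (4, 36)
3G: (4, 36) + (26, 30). λ = (30 - 36)/(26 - 4) ≡ 41/22 mod 47. 22⁻¹ ≡ 15 (mod 47), so λ ≡ 4.
  x = λ² - 4 - 26 = 16 - 30 ≡ 33; y = λ·(4 - 33) - 36 ≡ 36. → (33, 36)
3G = (33, 36).
Finally 3G + H:
(33, 36) + (39, 17). λ = (17 - 36)/(39 - 33) ≡ 28/6 mod 47. 6⁻¹ ≡ 8 (mod 47), so λ ≡ 36.
  x = λ² - 33 - 39 = 1296 - 72 ≡ 2; y = λ·(33 - 2) - 36 ≡ 46. → (2, 46)

(2, 46)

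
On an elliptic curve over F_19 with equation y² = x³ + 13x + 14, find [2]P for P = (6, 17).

tangent at (6, 17): λ = (3·6² + 13)/(2·17) ≡ 7/15. 15⁻¹ ≡ 14 (mod 19), so λ ≡ 7·14 ≡ 3.
  x = λ² - 6 - 6 = 9 - 12 ≡ 16; y = λ·(6 - 16) - 17 ≡ 10. → (16, 10)

(16, 10)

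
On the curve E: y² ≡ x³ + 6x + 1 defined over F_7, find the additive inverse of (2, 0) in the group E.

(2, 0)

-(2, 0) = (2, -0 mod 7) = (2, 0).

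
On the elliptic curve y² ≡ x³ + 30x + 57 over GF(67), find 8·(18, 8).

(66, 19)

Write P = (18, 8).
Double-and-add on 8 = (1000)₂. Start with P = (18, 8) for the leading 1-bit.
double: tangent at (18, 8): λ = (3·18² + 30)/(2·8) ≡ 64/16. 16⁻¹ ≡ 21 (mod 67), so λ ≡ 64·21 ≡ 4.
  x = λ² - 18 - 18 = 16 - 36 ≡ 47; y = λ·(18 - 47) - 8 ≡ 10. → (47, 10)
double: tangent at (47, 10): λ = (3·47² + 30)/(2·10) ≡ 24/20. 20⁻¹ ≡ 57 (mod 67), so λ ≡ 24·57 ≡ 28.
  x = λ² - 47 - 47 = 784 - 94 ≡ 20; y = λ·(47 - 20) - 10 ≡ 9. → (20, 9)
double: tangent at (20, 9): λ = (3·20² + 30)/(2·9) ≡ 24/18. 18⁻¹ ≡ 41 (mod 67), so λ ≡ 24·41 ≡ 46.
  x = λ² - 20 - 20 = 2116 - 40 ≡ 66; y = λ·(20 - 66) - 9 ≡ 19. → (66, 19)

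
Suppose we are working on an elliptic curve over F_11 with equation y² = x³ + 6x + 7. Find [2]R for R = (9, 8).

tangent at (9, 8): λ = (3·9² + 6)/(2·8) ≡ 7/5. 5⁻¹ ≡ 9 (mod 11), so λ ≡ 7·9 ≡ 8.
  x = λ² - 9 - 9 = 64 - 18 ≡ 2; y = λ·(9 - 2) - 8 ≡ 4. → (2, 4)

(2, 4)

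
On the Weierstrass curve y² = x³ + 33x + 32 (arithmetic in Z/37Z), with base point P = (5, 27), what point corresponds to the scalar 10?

Repeated addition: build up to 10P.
2P: tangent at (5, 27): λ = (3·5² + 33)/(2·27) ≡ 34/17. 17⁻¹ ≡ 24 (mod 37), so λ ≡ 34·24 ≡ 2.
  x = λ² - 5 - 5 = 4 - 10 ≡ 31; y = λ·(5 - 31) - 27 ≡ 32. → (31, 32)
3P: (31, 32) + (5, 27). λ = (27 - 32)/(5 - 31) ≡ 32/11 mod 37. 11⁻¹ ≡ 27 (mod 37), so λ ≡ 13.
  x = λ² - 31 - 5 = 169 - 36 ≡ 22; y = λ·(31 - 22) - 32 ≡ 11. → (22, 11)
4P: (22, 11) + (5, 27). λ = (27 - 11)/(5 - 22) ≡ 16/20 mod 37. 20⁻¹ ≡ 13 (mod 37), so λ ≡ 23.
  x = λ² - 22 - 5 = 529 - 27 ≡ 21; y = λ·(22 - 21) - 11 ≡ 12. → (21, 12)
5P: (21, 12) + (5, 27). λ = (27 - 12)/(5 - 21) ≡ 15/21 mod 37. 21⁻¹ ≡ 30 (mod 37) since 21·30 = 630 ≡ 1, so λ ≡ 6.
  x = λ² - 21 - 5 = 36 - 26 ≡ 10; y = λ·(21 - 10) - 12 ≡ 17. → (10, 17)
6P: (10, 17) + (5, 27). λ = (27 - 17)/(5 - 10) ≡ 10/32 mod 37. 32⁻¹ ≡ 22 (mod 37), so λ ≡ 35.
  x = λ² - 10 - 5 = 1225 - 15 ≡ 26; y = λ·(10 - 26) - 17 ≡ 15. → (26, 15)
7P: (26, 15) + (5, 27). λ = (27 - 15)/(5 - 26) ≡ 12/16 mod 37. 16⁻¹ ≡ 7 (mod 37), so λ ≡ 10.
  x = λ² - 26 - 5 = 100 - 31 ≡ 32; y = λ·(26 - 32) - 15 ≡ 36. → (32, 36)
8P: (32, 36) + (5, 27). λ = (27 - 36)/(5 - 32) ≡ 28/10 mod 37. 10⁻¹ ≡ 26 (mod 37), so λ ≡ 25.
  x = λ² - 32 - 5 = 625 - 37 ≡ 33; y = λ·(32 - 33) - 36 ≡ 13. → (33, 13)
9P: (33, 13) + (5, 27). λ = (27 - 13)/(5 - 33) ≡ 14/9 mod 37. 9⁻¹ ≡ 33 (mod 37), so λ ≡ 18.
  x = λ² - 33 - 5 = 324 - 38 ≡ 27; y = λ·(33 - 27) - 13 ≡ 21. → (27, 21)
10P: (27, 21) + (5, 27). λ = (27 - 21)/(5 - 27) ≡ 6/15 mod 37. 15⁻¹ ≡ 5 (mod 37) since 15·5 = 75 ≡ 1, so λ ≡ 30.
  x = λ² - 27 - 5 = 900 - 32 ≡ 17; y = λ·(27 - 17) - 21 ≡ 20. → (17, 20)

(17, 20)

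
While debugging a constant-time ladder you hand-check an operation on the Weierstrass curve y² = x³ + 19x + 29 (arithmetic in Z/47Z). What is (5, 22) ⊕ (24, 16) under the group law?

(5, 22) + (24, 16). λ = (16 - 22)/(24 - 5) ≡ 41/19 mod 47. 19⁻¹ ≡ 5 (mod 47) since 19·5 = 95 ≡ 1, so λ ≡ 17.
  x = λ² - 5 - 24 = 289 - 29 ≡ 25; y = λ·(5 - 25) - 22 ≡ 14. → (25, 14)

(25, 14)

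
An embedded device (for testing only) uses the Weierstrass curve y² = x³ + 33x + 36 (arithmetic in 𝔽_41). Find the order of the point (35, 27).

9

2P: tangent at (35, 27): λ = (3·35² + 33)/(2·27) ≡ 18/13. 13⁻¹ ≡ 19 (mod 41), so λ ≡ 18·19 ≡ 14.
  x = λ² - 35 - 35 = 196 - 70 ≡ 3; y = λ·(35 - 3) - 27 ≡ 11. → (3, 11)
3P: (3, 11) + (35, 27). λ = (27 - 11)/(35 - 3) ≡ 16/32 mod 41. 32⁻¹ ≡ 9 (mod 41) since 32·9 = 288 ≡ 1, so λ ≡ 21.
  x = λ² - 3 - 35 = 441 - 38 ≡ 34; y = λ·(3 - 34) - 11 ≡ 35. → (34, 35)
4P: (34, 35) + (35, 27). λ = (27 - 35)/(35 - 34) ≡ 33/1 mod 41. 1⁻¹ ≡ 1 (mod 41), so λ ≡ 33.
  x = λ² - 34 - 35 = 1089 - 69 ≡ 36; y = λ·(34 - 36) - 35 ≡ 22. → (36, 22)
5P: (36, 22) + (35, 27). λ = (27 - 22)/(35 - 36) ≡ 5/40 mod 41. 40⁻¹ ≡ 40 (mod 41), so λ ≡ 36.
  x = λ² - 36 - 35 = 1296 - 71 ≡ 36; y = λ·(36 - 36) - 22 ≡ 19. → (36, 19)
6P: (36, 19) + (35, 27). λ = (27 - 19)/(35 - 36) ≡ 8/40 mod 41. 40⁻¹ ≡ 40 (mod 41) since 40·40 = 1600 ≡ 1, so λ ≡ 33.
  x = λ² - 36 - 35 = 1089 - 71 ≡ 34; y = λ·(36 - 34) - 19 ≡ 6. → (34, 6)
7P: (34, 6) + (35, 27). λ = (27 - 6)/(35 - 34) ≡ 21/1 mod 41. 1⁻¹ ≡ 1 (mod 41) since 1·1 = 1 ≡ 1, so λ ≡ 21.
  x = λ² - 34 - 35 = 441 - 69 ≡ 3; y = λ·(34 - 3) - 6 ≡ 30. → (3, 30)
8P: (3, 30) + (35, 27). λ = (27 - 30)/(35 - 3) ≡ 38/32 mod 41. 32⁻¹ ≡ 9 (mod 41), so λ ≡ 14.
  x = λ² - 3 - 35 = 196 - 38 ≡ 35; y = λ·(3 - 35) - 30 ≡ 14. → (35, 14)
9P: (35, 14) + (35, 27): same x and y₁ ≡ -y₂, so the sum is O.
9P = O, so the order is 9.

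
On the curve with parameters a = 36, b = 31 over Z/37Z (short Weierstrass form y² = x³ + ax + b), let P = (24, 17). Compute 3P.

(34, 9)

Repeated addition: build up to 3P.
2P: tangent at (24, 17): λ = (3·24² + 36)/(2·17) ≡ 25/34. 34⁻¹ ≡ 12 (mod 37), so λ ≡ 25·12 ≡ 4.
  x = λ² - 24 - 24 = 16 - 48 ≡ 5; y = λ·(24 - 5) - 17 ≡ 22. → (5, 22)
3P: (5, 22) + (24, 17). λ = (17 - 22)/(24 - 5) ≡ 32/19 mod 37. 19⁻¹ ≡ 2 (mod 37), so λ ≡ 27.
  x = λ² - 5 - 24 = 729 - 29 ≡ 34; y = λ·(5 - 34) - 22 ≡ 9. → (34, 9)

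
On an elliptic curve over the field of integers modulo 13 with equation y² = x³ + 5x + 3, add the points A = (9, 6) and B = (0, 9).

(7, 2)

(9, 6) + (0, 9). λ = (9 - 6)/(0 - 9) ≡ 3/4 mod 13. 4⁻¹ ≡ 10 (mod 13) since 4·10 = 40 ≡ 1, so λ ≡ 4.
  x = λ² - 9 - 0 = 16 - 9 ≡ 7; y = λ·(9 - 7) - 6 ≡ 2. → (7, 2)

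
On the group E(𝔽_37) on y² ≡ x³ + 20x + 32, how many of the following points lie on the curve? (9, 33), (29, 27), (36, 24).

(9, 33): 33² ≡ 16, rhs ≡ 16 → on.
(29, 27): 27² ≡ 26, rhs ≡ 26 → on.
(36, 24): 24² ≡ 21, rhs ≡ 11 → off.

2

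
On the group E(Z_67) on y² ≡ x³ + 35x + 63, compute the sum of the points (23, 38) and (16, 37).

(23, 38) + (16, 37). λ = (37 - 38)/(16 - 23) ≡ 66/60 mod 67. 60⁻¹ ≡ 19 (mod 67) since 60·19 = 1140 ≡ 1, so λ ≡ 48.
  x = λ² - 23 - 16 = 2304 - 39 ≡ 54; y = λ·(23 - 54) - 38 ≡ 15. → (54, 15)

(54, 15)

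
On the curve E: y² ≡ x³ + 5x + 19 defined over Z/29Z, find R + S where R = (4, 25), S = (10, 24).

(11, 10)

(4, 25) + (10, 24). λ = (24 - 25)/(10 - 4) ≡ 28/6 mod 29. 6⁻¹ ≡ 5 (mod 29) since 6·5 = 30 ≡ 1, so λ ≡ 24.
  x = λ² - 4 - 10 = 576 - 14 ≡ 11; y = λ·(4 - 11) - 25 ≡ 10. → (11, 10)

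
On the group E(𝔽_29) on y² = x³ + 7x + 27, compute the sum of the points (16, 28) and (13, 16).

(16, 28) + (13, 16). λ = (16 - 28)/(13 - 16) ≡ 17/26 mod 29. 26⁻¹ ≡ 19 (mod 29), so λ ≡ 4.
  x = λ² - 16 - 13 = 16 - 29 ≡ 16; y = λ·(16 - 16) - 28 ≡ 1. → (16, 1)

(16, 1)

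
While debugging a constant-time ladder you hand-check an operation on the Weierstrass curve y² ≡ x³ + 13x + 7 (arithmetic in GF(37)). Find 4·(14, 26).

(14, 11)

Write G = (14, 26).
Repeated addition: build up to 4G.
2G: tangent at (14, 26): λ = (3·14² + 13)/(2·26) ≡ 9/15. 15⁻¹ ≡ 5 (mod 37) since 15·5 = 75 ≡ 1, so λ ≡ 9·5 ≡ 8.
  x = λ² - 14 - 14 = 64 - 28 ≡ 36; y = λ·(14 - 36) - 26 ≡ 20. → (36, 20)
3G: (36, 20) + (14, 26). λ = (26 - 20)/(14 - 36) ≡ 6/15 mod 37. 15⁻¹ ≡ 5 (mod 37), so λ ≡ 30.
  x = λ² - 36 - 14 = 900 - 50 ≡ 36; y = λ·(36 - 36) - 20 ≡ 17. → (36, 17)
4G: (36, 17) + (14, 26). λ = (26 - 17)/(14 - 36) ≡ 9/15 mod 37. 15⁻¹ ≡ 5 (mod 37), so λ ≡ 8.
  x = λ² - 36 - 14 = 64 - 50 ≡ 14; y = λ·(36 - 14) - 17 ≡ 11. → (14, 11)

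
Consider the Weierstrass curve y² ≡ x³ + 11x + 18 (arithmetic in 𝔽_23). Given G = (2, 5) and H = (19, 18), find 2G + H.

First 2G:
Repeated addition: build up to 2G.
2G: tangent at (2, 5): λ = (3·2² + 11)/(2·5) ≡ 0/10. 10⁻¹ ≡ 7 (mod 23), so λ ≡ 0·7 ≡ 0.
  x = λ² - 2 - 2 = 0 - 4 ≡ 19; y = λ·(2 - 19) - 5 ≡ 18. → (19, 18)
2G = (19, 18).
Finally 2G + H:
tangent at (19, 18): λ = (3·19² + 11)/(2·18) ≡ 13/13. 13⁻¹ ≡ 16 (mod 23) since 13·16 = 208 ≡ 1, so λ ≡ 13·16 ≡ 1.
  x = λ² - 19 - 19 = 1 - 38 ≡ 9; y = λ·(19 - 9) - 18 ≡ 15. → (9, 15)

(9, 15)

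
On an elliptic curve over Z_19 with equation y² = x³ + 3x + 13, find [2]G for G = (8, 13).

tangent at (8, 13): λ = (3·8² + 3)/(2·13) ≡ 5/7. 7⁻¹ ≡ 11 (mod 19), so λ ≡ 5·11 ≡ 17.
  x = λ² - 8 - 8 = 289 - 16 ≡ 7; y = λ·(8 - 7) - 13 ≡ 4. → (7, 4)

(7, 4)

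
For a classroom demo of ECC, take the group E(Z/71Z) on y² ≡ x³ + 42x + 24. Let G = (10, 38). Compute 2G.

tangent at (10, 38): λ = (3·10² + 42)/(2·38) ≡ 58/5. 5⁻¹ ≡ 57 (mod 71), so λ ≡ 58·57 ≡ 40.
  x = λ² - 10 - 10 = 1600 - 20 ≡ 18; y = λ·(10 - 18) - 38 ≡ 68. → (18, 68)

(18, 68)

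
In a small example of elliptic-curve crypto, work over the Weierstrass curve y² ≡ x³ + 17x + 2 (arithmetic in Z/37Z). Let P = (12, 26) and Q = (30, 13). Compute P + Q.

(12, 26) + (30, 13). λ = (13 - 26)/(30 - 12) ≡ 24/18 mod 37. 18⁻¹ ≡ 35 (mod 37) since 18·35 = 630 ≡ 1, so λ ≡ 26.
  x = λ² - 12 - 30 = 676 - 42 ≡ 5; y = λ·(12 - 5) - 26 ≡ 8. → (5, 8)

(5, 8)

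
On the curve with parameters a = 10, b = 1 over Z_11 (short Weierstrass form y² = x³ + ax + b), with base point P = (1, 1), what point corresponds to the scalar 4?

(3, 6)

Double-and-add on 4 = (100)₂. Start with P = (1, 1) for the leading 1-bit.
double: tangent at (1, 1): λ = (3·1² + 10)/(2·1) ≡ 2/2. 2⁻¹ ≡ 6 (mod 11), so λ ≡ 2·6 ≡ 1.
  x = λ² - 1 - 1 = 1 - 2 ≡ 10; y = λ·(1 - 10) - 1 ≡ 1. → (10, 1)
double: tangent at (10, 1): λ = (3·10² + 10)/(2·1) ≡ 2/2. 2⁻¹ ≡ 6 (mod 11), so λ ≡ 2·6 ≡ 1.
  x = λ² - 10 - 10 = 1 - 20 ≡ 3; y = λ·(10 - 3) - 1 ≡ 6. → (3, 6)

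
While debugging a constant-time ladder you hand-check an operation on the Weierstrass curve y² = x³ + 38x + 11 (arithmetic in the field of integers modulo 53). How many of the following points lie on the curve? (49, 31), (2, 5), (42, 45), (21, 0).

(49, 31): 31² ≡ 7, rhs ≡ 7 → on.
(2, 5): 5² ≡ 25, rhs ≡ 42 → off.
(42, 45): 45² ≡ 11, rhs ≡ 11 → on.
(21, 0): 0² ≡ 0, rhs ≡ 0 → on.

3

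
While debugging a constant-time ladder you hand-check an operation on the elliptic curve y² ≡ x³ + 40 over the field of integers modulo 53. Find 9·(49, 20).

Write G = (49, 20).
Repeated addition: build up to 9G.
2G: tangent at (49, 20): λ = (3·49² + 0)/(2·20) ≡ 48/40. 40⁻¹ ≡ 4 (mod 53) since 40·4 = 160 ≡ 1, so λ ≡ 48·4 ≡ 33.
  x = λ² - 49 - 49 = 1089 - 98 ≡ 37; y = λ·(49 - 37) - 20 ≡ 5. → (37, 5)
3G: (37, 5) + (49, 20). λ = (20 - 5)/(49 - 37) ≡ 15/12 mod 53. 12⁻¹ ≡ 31 (mod 53), so λ ≡ 41.
  x = λ² - 37 - 49 = 1681 - 86 ≡ 5; y = λ·(37 - 5) - 5 ≡ 35. → (5, 35)
4G: (5, 35) + (49, 20). λ = (20 - 35)/(49 - 5) ≡ 38/44 mod 53. 44⁻¹ ≡ 47 (mod 53), so λ ≡ 37.
  x = λ² - 5 - 49 = 1369 - 54 ≡ 43; y = λ·(5 - 43) - 35 ≡ 43. → (43, 43)
5G: (43, 43) + (49, 20). λ = (20 - 43)/(49 - 43) ≡ 30/6 mod 53. 6⁻¹ ≡ 9 (mod 53), so λ ≡ 5.
  x = λ² - 43 - 49 = 25 - 92 ≡ 39; y = λ·(43 - 39) - 43 ≡ 30. → (39, 30)
6G: (39, 30) + (49, 20). λ = (20 - 30)/(49 - 39) ≡ 43/10 mod 53. 10⁻¹ ≡ 16 (mod 53), so λ ≡ 52.
  x = λ² - 39 - 49 = 2704 - 88 ≡ 19; y = λ·(39 - 19) - 30 ≡ 3. → (19, 3)
7G: (19, 3) + (49, 20). λ = (20 - 3)/(49 - 19) ≡ 17/30 mod 53. 30⁻¹ ≡ 23 (mod 53), so λ ≡ 20.
  x = λ² - 19 - 49 = 400 - 68 ≡ 14; y = λ·(19 - 14) - 3 ≡ 44. → (14, 44)
8G: (14, 44) + (49, 20). λ = (20 - 44)/(49 - 14) ≡ 29/35 mod 53. 35⁻¹ ≡ 50 (mod 53), so λ ≡ 19.
  x = λ² - 14 - 49 = 361 - 63 ≡ 33; y = λ·(14 - 33) - 44 ≡ 19. → (33, 19)
9G: (33, 19) + (49, 20). λ = (20 - 19)/(49 - 33) ≡ 1/16 mod 53. 16⁻¹ ≡ 10 (mod 53), so λ ≡ 10.
  x = λ² - 33 - 49 = 100 - 82 ≡ 18; y = λ·(33 - 18) - 19 ≡ 25. → (18, 25)

(18, 25)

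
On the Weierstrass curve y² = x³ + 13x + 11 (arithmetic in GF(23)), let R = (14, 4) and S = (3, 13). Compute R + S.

(8, 12)

(14, 4) + (3, 13). λ = (13 - 4)/(3 - 14) ≡ 9/12 mod 23. 12⁻¹ ≡ 2 (mod 23), so λ ≡ 18.
  x = λ² - 14 - 3 = 324 - 17 ≡ 8; y = λ·(14 - 8) - 4 ≡ 12. → (8, 12)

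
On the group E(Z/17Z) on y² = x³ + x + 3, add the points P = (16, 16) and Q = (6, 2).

(16, 1)

(16, 16) + (6, 2). λ = (2 - 16)/(6 - 16) ≡ 3/7 mod 17. 7⁻¹ ≡ 5 (mod 17), so λ ≡ 15.
  x = λ² - 16 - 6 = 225 - 22 ≡ 16; y = λ·(16 - 16) - 16 ≡ 1. → (16, 1)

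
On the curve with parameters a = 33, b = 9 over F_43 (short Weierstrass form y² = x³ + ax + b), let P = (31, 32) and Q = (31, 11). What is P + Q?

O

The two points share x = 31 and their y-coordinates satisfy 32 + 11 ≡ 0 (mod 43), so they are inverses. Their sum is 𝒪.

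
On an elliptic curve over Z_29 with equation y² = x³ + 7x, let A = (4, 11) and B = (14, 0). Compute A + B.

(4, 11) + (14, 0). λ = (0 - 11)/(14 - 4) ≡ 18/10 mod 29. 10⁻¹ ≡ 3 (mod 29), so λ ≡ 25.
  x = λ² - 4 - 14 = 625 - 18 ≡ 27; y = λ·(4 - 27) - 11 ≡ 23. → (27, 23)

(27, 23)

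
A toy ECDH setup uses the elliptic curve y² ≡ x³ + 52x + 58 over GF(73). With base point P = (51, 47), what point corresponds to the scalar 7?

(27, 11)

Repeated addition: build up to 7P.
2P: tangent at (51, 47): λ = (3·51² + 52)/(2·47) ≡ 44/21. 21⁻¹ ≡ 7 (mod 73), so λ ≡ 44·7 ≡ 16.
  x = λ² - 51 - 51 = 256 - 102 ≡ 8; y = λ·(51 - 8) - 47 ≡ 57. → (8, 57)
3P: (8, 57) + (51, 47). λ = (47 - 57)/(51 - 8) ≡ 63/43 mod 73. 43⁻¹ ≡ 17 (mod 73), so λ ≡ 49.
  x = λ² - 8 - 51 = 2401 - 59 ≡ 6; y = λ·(8 - 6) - 57 ≡ 41. → (6, 41)
4P: (6, 41) + (51, 47). λ = (47 - 41)/(51 - 6) ≡ 6/45 mod 73. 45⁻¹ ≡ 13 (mod 73), so λ ≡ 5.
  x = λ² - 6 - 51 = 25 - 57 ≡ 41; y = λ·(6 - 41) - 41 ≡ 3. → (41, 3)
5P: (41, 3) + (51, 47). λ = (47 - 3)/(51 - 41) ≡ 44/10 mod 73. 10⁻¹ ≡ 22 (mod 73), so λ ≡ 19.
  x = λ² - 41 - 51 = 361 - 92 ≡ 50; y = λ·(41 - 50) - 3 ≡ 45. → (50, 45)
6P: (50, 45) + (51, 47). λ = (47 - 45)/(51 - 50) ≡ 2/1 mod 73. 1⁻¹ ≡ 1 (mod 73), so λ ≡ 2.
  x = λ² - 50 - 51 = 4 - 101 ≡ 49; y = λ·(50 - 49) - 45 ≡ 30. → (49, 30)
7P: (49, 30) + (51, 47). λ = (47 - 30)/(51 - 49) ≡ 17/2 mod 73. 2⁻¹ ≡ 37 (mod 73) since 2·37 = 74 ≡ 1, so λ ≡ 45.
  x = λ² - 49 - 51 = 2025 - 100 ≡ 27; y = λ·(49 - 27) - 30 ≡ 11. → (27, 11)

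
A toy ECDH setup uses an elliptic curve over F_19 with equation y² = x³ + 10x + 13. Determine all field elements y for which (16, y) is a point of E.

none

x³ + 10x + 13 = 4269 ≡ 13 (mod 19).
13 is a non-residue mod 19; no y exists.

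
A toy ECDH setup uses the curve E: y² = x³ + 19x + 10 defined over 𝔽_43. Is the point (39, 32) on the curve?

no

y² = 32² ≡ 35; x³ + 19x + 10 = 60070 ≡ 42 (mod 43). 35 ≠ 42.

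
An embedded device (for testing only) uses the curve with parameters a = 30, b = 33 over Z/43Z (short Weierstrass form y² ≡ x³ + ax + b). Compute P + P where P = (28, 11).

(25, 5)

tangent at (28, 11): λ = (3·28² + 30)/(2·11) ≡ 17/22. 22⁻¹ ≡ 2 (mod 43) since 22·2 = 44 ≡ 1, so λ ≡ 17·2 ≡ 34.
  x = λ² - 28 - 28 = 1156 - 56 ≡ 25; y = λ·(28 - 25) - 11 ≡ 5. → (25, 5)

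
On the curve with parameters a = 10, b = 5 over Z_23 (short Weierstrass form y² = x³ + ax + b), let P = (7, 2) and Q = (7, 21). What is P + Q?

The two points share x = 7 and their y-coordinates satisfy 2 + 21 ≡ 0 (mod 23), so they are inverses. Their sum is 𝒪.

O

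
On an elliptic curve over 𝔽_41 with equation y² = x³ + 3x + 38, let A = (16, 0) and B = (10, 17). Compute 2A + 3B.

First 2A:
Repeated addition: build up to 2A.
2A: (16, 0) + (16, 0): same x and y₁ ≡ -y₂, so the sum is 𝒪.
2A = 𝒪.
Next 3B:
Repeated addition: build up to 3B.
2B: tangent at (10, 17): λ = (3·10² + 3)/(2·17) ≡ 16/34. 34⁻¹ ≡ 35 (mod 41), so λ ≡ 16·35 ≡ 27.
  x = λ² - 10 - 10 = 729 - 20 ≡ 12; y = λ·(10 - 12) - 17 ≡ 11. → (12, 11)
3B: (12, 11) + (10, 17). λ = (17 - 11)/(10 - 12) ≡ 6/39 mod 41. 39⁻¹ ≡ 20 (mod 41) since 39·20 = 780 ≡ 1, so λ ≡ 38.
  x = λ² - 12 - 10 = 1444 - 22 ≡ 28; y = λ·(12 - 28) - 11 ≡ 37. → (28, 37)
3B = (28, 37).
Finally 2A + 3B:
𝒪 + (28, 37) = (28, 37) (identity).

(28, 37)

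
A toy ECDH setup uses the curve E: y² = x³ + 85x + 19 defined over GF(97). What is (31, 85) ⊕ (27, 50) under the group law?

(61, 89)

(31, 85) + (27, 50). λ = (50 - 85)/(27 - 31) ≡ 62/93 mod 97. 93⁻¹ ≡ 24 (mod 97), so λ ≡ 33.
  x = λ² - 31 - 27 = 1089 - 58 ≡ 61; y = λ·(31 - 61) - 85 ≡ 89. → (61, 89)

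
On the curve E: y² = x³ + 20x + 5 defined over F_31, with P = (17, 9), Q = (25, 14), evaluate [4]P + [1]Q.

(25, 17)

First 4P:
Double-and-add on 4 = (100)₂. Start with P = (17, 9) for the leading 1-bit.
double: tangent at (17, 9): λ = (3·17² + 20)/(2·9) ≡ 19/18. 18⁻¹ ≡ 19 (mod 31) since 18·19 = 342 ≡ 1, so λ ≡ 19·19 ≡ 20.
  x = λ² - 17 - 17 = 400 - 34 ≡ 25; y = λ·(17 - 25) - 9 ≡ 17. → (25, 17)
double: tangent at (25, 17): λ = (3·25² + 20)/(2·17) ≡ 4/3. 3⁻¹ ≡ 21 (mod 31), so λ ≡ 4·21 ≡ 22.
  x = λ² - 25 - 25 = 484 - 50 ≡ 0; y = λ·(25 - 0) - 17 ≡ 6. → (0, 6)
4P = (0, 6).
Finally 4P + Q:
(0, 6) + (25, 14). λ = (14 - 6)/(25 - 0) ≡ 8/25 mod 31. 25⁻¹ ≡ 5 (mod 31) since 25·5 = 125 ≡ 1, so λ ≡ 9.
  x = λ² - 0 - 25 = 81 - 25 ≡ 25; y = λ·(0 - 25) - 6 ≡ 17. → (25, 17)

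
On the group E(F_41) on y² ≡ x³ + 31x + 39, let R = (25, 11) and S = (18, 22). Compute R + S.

(8, 15)

(25, 11) + (18, 22). λ = (22 - 11)/(18 - 25) ≡ 11/34 mod 41. 34⁻¹ ≡ 35 (mod 41) since 34·35 = 1190 ≡ 1, so λ ≡ 16.
  x = λ² - 25 - 18 = 256 - 43 ≡ 8; y = λ·(25 - 8) - 11 ≡ 15. → (8, 15)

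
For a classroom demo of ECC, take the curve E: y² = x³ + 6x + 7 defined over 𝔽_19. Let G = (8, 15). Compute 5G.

(8, 15)

Double-and-add on 5 = (101)₂. Start with G = (8, 15) for the leading 1-bit.
double: tangent at (8, 15): λ = (3·8² + 6)/(2·15) ≡ 8/11. 11⁻¹ ≡ 7 (mod 19) since 11·7 = 77 ≡ 1, so λ ≡ 8·7 ≡ 18.
  x = λ² - 8 - 8 = 324 - 16 ≡ 4; y = λ·(8 - 4) - 15 ≡ 0. → (4, 0)
double: (4, 0) + (4, 0): same x and y₁ ≡ -y₂, so the sum is the point at infinity.
add G: the point at infinity + (8, 15) = (8, 15) (identity).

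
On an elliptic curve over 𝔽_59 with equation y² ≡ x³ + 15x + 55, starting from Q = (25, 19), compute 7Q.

Double-and-add on 7 = (111)₂. Start with Q = (25, 19) for the leading 1-bit.
double: tangent at (25, 19): λ = (3·25² + 15)/(2·19) ≡ 2/38. 38⁻¹ ≡ 14 (mod 59), so λ ≡ 2·14 ≡ 28.
  x = λ² - 25 - 25 = 784 - 50 ≡ 26; y = λ·(25 - 26) - 19 ≡ 12. → (26, 12)
add Q: (26, 12) + (25, 19). λ = (19 - 12)/(25 - 26) ≡ 7/58 mod 59. 58⁻¹ ≡ 58 (mod 59), so λ ≡ 52.
  x = λ² - 26 - 25 = 2704 - 51 ≡ 57; y = λ·(26 - 57) - 12 ≡ 28. → (57, 28)
double: tangent at (57, 28): λ = (3·57² + 15)/(2·28) ≡ 27/56. 56⁻¹ ≡ 39 (mod 59), so λ ≡ 27·39 ≡ 50.
  x = λ² - 57 - 57 = 2500 - 114 ≡ 26; y = λ·(57 - 26) - 28 ≡ 47. → (26, 47)
add Q: (26, 47) + (25, 19). λ = (19 - 47)/(25 - 26) ≡ 31/58 mod 59. 58⁻¹ ≡ 58 (mod 59), so λ ≡ 28.
  x = λ² - 26 - 25 = 784 - 51 ≡ 25; y = λ·(26 - 25) - 47 ≡ 40. → (25, 40)

(25, 40)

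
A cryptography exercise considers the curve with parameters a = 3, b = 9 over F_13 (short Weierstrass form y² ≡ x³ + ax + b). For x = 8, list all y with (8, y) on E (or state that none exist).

5, 8

x³ + 3x + 9 = 545 ≡ 12 (mod 13).
Square roots of 12 mod 13: 5 and 8 (since 5² = 25 ≡ 12).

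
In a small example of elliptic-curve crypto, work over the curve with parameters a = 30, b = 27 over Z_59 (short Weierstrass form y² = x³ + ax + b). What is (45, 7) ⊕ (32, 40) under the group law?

(45, 52)

(45, 7) + (32, 40). λ = (40 - 7)/(32 - 45) ≡ 33/46 mod 59. 46⁻¹ ≡ 9 (mod 59), so λ ≡ 2.
  x = λ² - 45 - 32 = 4 - 77 ≡ 45; y = λ·(45 - 45) - 7 ≡ 52. → (45, 52)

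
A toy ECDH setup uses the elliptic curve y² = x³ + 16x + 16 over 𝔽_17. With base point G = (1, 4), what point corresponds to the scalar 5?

Double-and-add on 5 = (101)₂. Start with G = (1, 4) for the leading 1-bit.
double: tangent at (1, 4): λ = (3·1² + 16)/(2·4) ≡ 2/8. 8⁻¹ ≡ 15 (mod 17) since 8·15 = 120 ≡ 1, so λ ≡ 2·15 ≡ 13.
  x = λ² - 1 - 1 = 169 - 2 ≡ 14; y = λ·(1 - 14) - 4 ≡ 14. → (14, 14)
double: tangent at (14, 14): λ = (3·14² + 16)/(2·14) ≡ 9/11. 11⁻¹ ≡ 14 (mod 17) since 11·14 = 154 ≡ 1, so λ ≡ 9·14 ≡ 7.
  x = λ² - 14 - 14 = 49 - 28 ≡ 4; y = λ·(14 - 4) - 14 ≡ 5. → (4, 5)
add G: (4, 5) + (1, 4). λ = (4 - 5)/(1 - 4) ≡ 16/14 mod 17. 14⁻¹ ≡ 11 (mod 17), so λ ≡ 6.
  x = λ² - 4 - 1 = 36 - 5 ≡ 14; y = λ·(4 - 14) - 5 ≡ 3. → (14, 3)

(14, 3)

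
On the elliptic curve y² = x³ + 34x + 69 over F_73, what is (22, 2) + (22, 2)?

tangent at (22, 2): λ = (3·22² + 34)/(2·2) ≡ 26/4. 4⁻¹ ≡ 55 (mod 73) since 4·55 = 220 ≡ 1, so λ ≡ 26·55 ≡ 43.
  x = λ² - 22 - 22 = 1849 - 44 ≡ 53; y = λ·(22 - 53) - 2 ≡ 52. → (53, 52)

(53, 52)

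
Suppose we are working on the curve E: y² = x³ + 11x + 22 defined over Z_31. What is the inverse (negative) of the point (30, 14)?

(30, 17)

-(30, 14) = (30, -14 mod 31) = (30, 17).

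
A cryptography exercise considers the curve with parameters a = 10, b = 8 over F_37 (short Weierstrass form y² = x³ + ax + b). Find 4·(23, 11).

Write P = (23, 11).
Repeated addition: build up to 4P.
2P: tangent at (23, 11): λ = (3·23² + 10)/(2·11) ≡ 6/22. 22⁻¹ ≡ 32 (mod 37), so λ ≡ 6·32 ≡ 7.
  x = λ² - 23 - 23 = 49 - 46 ≡ 3; y = λ·(23 - 3) - 11 ≡ 18. → (3, 18)
3P: (3, 18) + (23, 11). λ = (11 - 18)/(23 - 3) ≡ 30/20 mod 37. 20⁻¹ ≡ 13 (mod 37) since 20·13 = 260 ≡ 1, so λ ≡ 20.
  x = λ² - 3 - 23 = 400 - 26 ≡ 4; y = λ·(3 - 4) - 18 ≡ 36. → (4, 36)
4P: (4, 36) + (23, 11). λ = (11 - 36)/(23 - 4) ≡ 12/19 mod 37. 19⁻¹ ≡ 2 (mod 37), so λ ≡ 24.
  x = λ² - 4 - 23 = 576 - 27 ≡ 31; y = λ·(4 - 31) - 36 ≡ 19. → (31, 19)

(31, 19)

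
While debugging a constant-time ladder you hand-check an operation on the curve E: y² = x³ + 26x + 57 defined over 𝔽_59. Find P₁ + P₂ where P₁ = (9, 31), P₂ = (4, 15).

(9, 31) + (4, 15). λ = (15 - 31)/(4 - 9) ≡ 43/54 mod 59. 54⁻¹ ≡ 47 (mod 59) since 54·47 = 2538 ≡ 1, so λ ≡ 15.
  x = λ² - 9 - 4 = 225 - 13 ≡ 35; y = λ·(9 - 35) - 31 ≡ 51. → (35, 51)

(35, 51)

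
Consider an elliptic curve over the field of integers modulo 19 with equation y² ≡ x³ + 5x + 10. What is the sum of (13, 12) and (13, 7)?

The two points share x = 13 and their y-coordinates satisfy 12 + 7 ≡ 0 (mod 19), so they are inverses. Their sum is the point at infinity.

O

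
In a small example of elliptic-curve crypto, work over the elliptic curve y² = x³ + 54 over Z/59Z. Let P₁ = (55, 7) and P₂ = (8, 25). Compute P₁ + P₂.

(13, 56)

(55, 7) + (8, 25). λ = (25 - 7)/(8 - 55) ≡ 18/12 mod 59. 12⁻¹ ≡ 5 (mod 59) since 12·5 = 60 ≡ 1, so λ ≡ 31.
  x = λ² - 55 - 8 = 961 - 63 ≡ 13; y = λ·(55 - 13) - 7 ≡ 56. → (13, 56)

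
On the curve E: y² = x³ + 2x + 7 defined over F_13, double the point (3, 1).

tangent at (3, 1): λ = (3·3² + 2)/(2·1) ≡ 3/2. 2⁻¹ ≡ 7 (mod 13), so λ ≡ 3·7 ≡ 8.
  x = λ² - 3 - 3 = 64 - 6 ≡ 6; y = λ·(3 - 6) - 1 ≡ 1. → (6, 1)

(6, 1)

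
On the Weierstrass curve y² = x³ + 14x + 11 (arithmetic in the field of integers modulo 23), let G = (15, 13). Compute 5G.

Double-and-add on 5 = (101)₂. Start with G = (15, 13) for the leading 1-bit.
double: tangent at (15, 13): λ = (3·15² + 14)/(2·13) ≡ 22/3. 3⁻¹ ≡ 8 (mod 23) since 3·8 = 24 ≡ 1, so λ ≡ 22·8 ≡ 15.
  x = λ² - 15 - 15 = 225 - 30 ≡ 11; y = λ·(15 - 11) - 13 ≡ 1. → (11, 1)
double: tangent at (11, 1): λ = (3·11² + 14)/(2·1) ≡ 9/2. 2⁻¹ ≡ 12 (mod 23) since 2·12 = 24 ≡ 1, so λ ≡ 9·12 ≡ 16.
  x = λ² - 11 - 11 = 256 - 22 ≡ 4; y = λ·(11 - 4) - 1 ≡ 19. → (4, 19)
add G: (4, 19) + (15, 13). λ = (13 - 19)/(15 - 4) ≡ 17/11 mod 23. 11⁻¹ ≡ 21 (mod 23), so λ ≡ 12.
  x = λ² - 4 - 15 = 144 - 19 ≡ 10; y = λ·(4 - 10) - 19 ≡ 1. → (10, 1)

(10, 1)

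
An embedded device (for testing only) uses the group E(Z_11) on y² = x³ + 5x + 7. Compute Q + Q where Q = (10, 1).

tangent at (10, 1): λ = (3·10² + 5)/(2·1) ≡ 8/2. 2⁻¹ ≡ 6 (mod 11), so λ ≡ 8·6 ≡ 4.
  x = λ² - 10 - 10 = 16 - 20 ≡ 7; y = λ·(10 - 7) - 1 ≡ 0. → (7, 0)

(7, 0)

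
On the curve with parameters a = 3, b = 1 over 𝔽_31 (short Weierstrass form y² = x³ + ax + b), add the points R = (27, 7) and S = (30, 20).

(27, 7) + (30, 20). λ = (20 - 7)/(30 - 27) ≡ 13/3 mod 31. 3⁻¹ ≡ 21 (mod 31), so λ ≡ 25.
  x = λ² - 27 - 30 = 625 - 57 ≡ 10; y = λ·(27 - 10) - 7 ≡ 15. → (10, 15)

(10, 15)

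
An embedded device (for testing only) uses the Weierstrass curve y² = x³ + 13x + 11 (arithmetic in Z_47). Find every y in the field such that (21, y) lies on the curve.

x³ + 13x + 11 = 9545 ≡ 4 (mod 47).
Square roots of 4 mod 47: 2 and 45 (since 2² = 4 ≡ 4).

2, 45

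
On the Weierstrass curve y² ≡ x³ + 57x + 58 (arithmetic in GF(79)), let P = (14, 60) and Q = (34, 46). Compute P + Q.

(7, 22)

(14, 60) + (34, 46). λ = (46 - 60)/(34 - 14) ≡ 65/20 mod 79. 20⁻¹ ≡ 4 (mod 79), so λ ≡ 23.
  x = λ² - 14 - 34 = 529 - 48 ≡ 7; y = λ·(14 - 7) - 60 ≡ 22. → (7, 22)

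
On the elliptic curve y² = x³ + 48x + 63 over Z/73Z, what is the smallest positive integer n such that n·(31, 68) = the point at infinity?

8

2P: tangent at (31, 68): λ = (3·31² + 48)/(2·68) ≡ 11/63. 63⁻¹ ≡ 51 (mod 73) since 63·51 = 3213 ≡ 1, so λ ≡ 11·51 ≡ 50.
  x = λ² - 31 - 31 = 2500 - 62 ≡ 29; y = λ·(31 - 29) - 68 ≡ 32. → (29, 32)
3P: (29, 32) + (31, 68). λ = (68 - 32)/(31 - 29) ≡ 36/2 mod 73. 2⁻¹ ≡ 37 (mod 73), so λ ≡ 18.
  x = λ² - 29 - 31 = 324 - 60 ≡ 45; y = λ·(29 - 45) - 32 ≡ 45. → (45, 45)
4P: (45, 45) + (31, 68). λ = (68 - 45)/(31 - 45) ≡ 23/59 mod 73. 59⁻¹ ≡ 26 (mod 73) since 59·26 = 1534 ≡ 1, so λ ≡ 14.
  x = λ² - 45 - 31 = 196 - 76 ≡ 47; y = λ·(45 - 47) - 45 ≡ 0. → (47, 0)
5P: (47, 0) + (31, 68). λ = (68 - 0)/(31 - 47) ≡ 68/57 mod 73. 57⁻¹ ≡ 41 (mod 73), so λ ≡ 14.
  x = λ² - 47 - 31 = 196 - 78 ≡ 45; y = λ·(47 - 45) - 0 ≡ 28. → (45, 28)
6P: (45, 28) + (31, 68). λ = (68 - 28)/(31 - 45) ≡ 40/59 mod 73. 59⁻¹ ≡ 26 (mod 73) since 59·26 = 1534 ≡ 1, so λ ≡ 18.
  x = λ² - 45 - 31 = 324 - 76 ≡ 29; y = λ·(45 - 29) - 28 ≡ 41. → (29, 41)
7P: (29, 41) + (31, 68). λ = (68 - 41)/(31 - 29) ≡ 27/2 mod 73. 2⁻¹ ≡ 37 (mod 73), so λ ≡ 50.
  x = λ² - 29 - 31 = 2500 - 60 ≡ 31; y = λ·(29 - 31) - 41 ≡ 5. → (31, 5)
8P: (31, 5) + (31, 68): same x and y₁ ≡ -y₂, so the sum is the point at infinity.
8P = the point at infinity, so the order is 8.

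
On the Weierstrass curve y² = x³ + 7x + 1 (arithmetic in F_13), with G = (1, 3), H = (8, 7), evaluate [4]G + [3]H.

First 4G:
Repeated addition: build up to 4G.
2G: tangent at (1, 3): λ = (3·1² + 7)/(2·3) ≡ 10/6. 6⁻¹ ≡ 11 (mod 13), so λ ≡ 10·11 ≡ 6.
  x = λ² - 1 - 1 = 36 - 2 ≡ 8; y = λ·(1 - 8) - 3 ≡ 7. → (8, 7)
3G: (8, 7) + (1, 3). λ = (3 - 7)/(1 - 8) ≡ 9/6 mod 13. 6⁻¹ ≡ 11 (mod 13), so λ ≡ 8.
  x = λ² - 8 - 1 = 64 - 9 ≡ 3; y = λ·(8 - 3) - 7 ≡ 7. → (3, 7)
4G: (3, 7) + (1, 3). λ = (3 - 7)/(1 - 3) ≡ 9/11 mod 13. 11⁻¹ ≡ 6 (mod 13), so λ ≡ 2.
  x = λ² - 3 - 1 = 4 - 4 ≡ 0; y = λ·(3 - 0) - 7 ≡ 12. → (0, 12)
4G = (0, 12).
Next 3H:
Repeated addition: build up to 3H.
2H: tangent at (8, 7): λ = (3·8² + 7)/(2·7) ≡ 4/1. 1⁻¹ ≡ 1 (mod 13), so λ ≡ 4·1 ≡ 4.
  x = λ² - 8 - 8 = 16 - 16 ≡ 0; y = λ·(8 - 0) - 7 ≡ 12. → (0, 12)
3H: (0, 12) + (8, 7). λ = (7 - 12)/(8 - 0) ≡ 8/8 mod 13. 8⁻¹ ≡ 5 (mod 13) since 8·5 = 40 ≡ 1, so λ ≡ 1.
  x = λ² - 0 - 8 = 1 - 8 ≡ 6; y = λ·(0 - 6) - 12 ≡ 8. → (6, 8)
3H = (6, 8).
Finally 4G + 3H:
(0, 12) + (6, 8). λ = (8 - 12)/(6 - 0) ≡ 9/6 mod 13. 6⁻¹ ≡ 11 (mod 13), so λ ≡ 8.
  x = λ² - 0 - 6 = 64 - 6 ≡ 6; y = λ·(0 - 6) - 12 ≡ 5. → (6, 5)

(6, 5)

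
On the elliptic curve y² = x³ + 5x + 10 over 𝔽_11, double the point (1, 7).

tangent at (1, 7): λ = (3·1² + 5)/(2·7) ≡ 8/3. 3⁻¹ ≡ 4 (mod 11) since 3·4 = 12 ≡ 1, so λ ≡ 8·4 ≡ 10.
  x = λ² - 1 - 1 = 100 - 2 ≡ 10; y = λ·(1 - 10) - 7 ≡ 2. → (10, 2)

(10, 2)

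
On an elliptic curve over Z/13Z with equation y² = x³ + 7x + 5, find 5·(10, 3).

(1, 0)

Write Q = (10, 3).
Double-and-add on 5 = (101)₂. Start with Q = (10, 3) for the leading 1-bit.
double: tangent at (10, 3): λ = (3·10² + 7)/(2·3) ≡ 8/6. 6⁻¹ ≡ 11 (mod 13) since 6·11 = 66 ≡ 1, so λ ≡ 8·11 ≡ 10.
  x = λ² - 10 - 10 = 100 - 20 ≡ 2; y = λ·(10 - 2) - 3 ≡ 12. → (2, 12)
double: tangent at (2, 12): λ = (3·2² + 7)/(2·12) ≡ 6/11. 11⁻¹ ≡ 6 (mod 13), so λ ≡ 6·6 ≡ 10.
  x = λ² - 2 - 2 = 100 - 4 ≡ 5; y = λ·(2 - 5) - 12 ≡ 10. → (5, 10)
add Q: (5, 10) + (10, 3). λ = (3 - 10)/(10 - 5) ≡ 6/5 mod 13. 5⁻¹ ≡ 8 (mod 13) since 5·8 = 40 ≡ 1, so λ ≡ 9.
  x = λ² - 5 - 10 = 81 - 15 ≡ 1; y = λ·(5 - 1) - 10 ≡ 0. → (1, 0)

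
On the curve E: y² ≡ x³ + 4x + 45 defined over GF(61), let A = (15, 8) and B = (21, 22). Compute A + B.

(15, 8) + (21, 22). λ = (22 - 8)/(21 - 15) ≡ 14/6 mod 61. 6⁻¹ ≡ 51 (mod 61) since 6·51 = 306 ≡ 1, so λ ≡ 43.
  x = λ² - 15 - 21 = 1849 - 36 ≡ 44; y = λ·(15 - 44) - 8 ≡ 26. → (44, 26)

(44, 26)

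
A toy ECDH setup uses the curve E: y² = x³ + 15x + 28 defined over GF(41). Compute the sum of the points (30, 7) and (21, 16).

(30, 7) + (21, 16). λ = (16 - 7)/(21 - 30) ≡ 9/32 mod 41. 32⁻¹ ≡ 9 (mod 41), so λ ≡ 40.
  x = λ² - 30 - 21 = 1600 - 51 ≡ 32; y = λ·(30 - 32) - 7 ≡ 36. → (32, 36)

(32, 36)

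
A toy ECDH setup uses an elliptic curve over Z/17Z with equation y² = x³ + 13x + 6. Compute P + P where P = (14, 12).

tangent at (14, 12): λ = (3·14² + 13)/(2·12) ≡ 6/7. 7⁻¹ ≡ 5 (mod 17), so λ ≡ 6·5 ≡ 13.
  x = λ² - 14 - 14 = 169 - 28 ≡ 5; y = λ·(14 - 5) - 12 ≡ 3. → (5, 3)

(5, 3)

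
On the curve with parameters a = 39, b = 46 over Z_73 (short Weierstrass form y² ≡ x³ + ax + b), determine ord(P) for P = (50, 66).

2P: tangent at (50, 66): λ = (3·50² + 39)/(2·66) ≡ 20/59. 59⁻¹ ≡ 26 (mod 73) since 59·26 = 1534 ≡ 1, so λ ≡ 20·26 ≡ 9.
  x = λ² - 50 - 50 = 81 - 100 ≡ 54; y = λ·(50 - 54) - 66 ≡ 44. → (54, 44)
3P: (54, 44) + (50, 66). λ = (66 - 44)/(50 - 54) ≡ 22/69 mod 73. 69⁻¹ ≡ 18 (mod 73) since 69·18 = 1242 ≡ 1, so λ ≡ 31.
  x = λ² - 54 - 50 = 961 - 104 ≡ 54; y = λ·(54 - 54) - 44 ≡ 29. → (54, 29)
4P: (54, 29) + (50, 66). λ = (66 - 29)/(50 - 54) ≡ 37/69 mod 73. 69⁻¹ ≡ 18 (mod 73), so λ ≡ 9.
  x = λ² - 54 - 50 = 81 - 104 ≡ 50; y = λ·(54 - 50) - 29 ≡ 7. → (50, 7)
5P: (50, 7) + (50, 66): same x and y₁ ≡ -y₂, so the sum is the point at infinity.
5P = the point at infinity, so the order is 5.

5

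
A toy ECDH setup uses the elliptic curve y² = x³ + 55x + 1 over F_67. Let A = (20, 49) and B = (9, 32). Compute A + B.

(20, 49) + (9, 32). λ = (32 - 49)/(9 - 20) ≡ 50/56 mod 67. 56⁻¹ ≡ 6 (mod 67), so λ ≡ 32.
  x = λ² - 20 - 9 = 1024 - 29 ≡ 57; y = λ·(20 - 57) - 49 ≡ 40. → (57, 40)

(57, 40)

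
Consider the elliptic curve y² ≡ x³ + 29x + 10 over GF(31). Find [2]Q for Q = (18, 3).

(5, 1)

tangent at (18, 3): λ = (3·18² + 29)/(2·3) ≡ 9/6. 6⁻¹ ≡ 26 (mod 31) since 6·26 = 156 ≡ 1, so λ ≡ 9·26 ≡ 17.
  x = λ² - 18 - 18 = 289 - 36 ≡ 5; y = λ·(18 - 5) - 3 ≡ 1. → (5, 1)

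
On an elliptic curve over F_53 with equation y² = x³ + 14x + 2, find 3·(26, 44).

Write G = (26, 44).
Repeated addition: build up to 3G.
2G: tangent at (26, 44): λ = (3·26² + 14)/(2·44) ≡ 28/35. 35⁻¹ ≡ 50 (mod 53) since 35·50 = 1750 ≡ 1, so λ ≡ 28·50 ≡ 22.
  x = λ² - 26 - 26 = 484 - 52 ≡ 8; y = λ·(26 - 8) - 44 ≡ 34. → (8, 34)
3G: (8, 34) + (26, 44). λ = (44 - 34)/(26 - 8) ≡ 10/18 mod 53. 18⁻¹ ≡ 3 (mod 53) since 18·3 = 54 ≡ 1, so λ ≡ 30.
  x = λ² - 8 - 26 = 900 - 34 ≡ 18; y = λ·(8 - 18) - 34 ≡ 37. → (18, 37)

(18, 37)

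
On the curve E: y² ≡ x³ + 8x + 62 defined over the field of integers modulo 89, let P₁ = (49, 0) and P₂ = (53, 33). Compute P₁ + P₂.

(49, 0) + (53, 33). λ = (33 - 0)/(53 - 49) ≡ 33/4 mod 89. 4⁻¹ ≡ 67 (mod 89) since 4·67 = 268 ≡ 1, so λ ≡ 75.
  x = λ² - 49 - 53 = 5625 - 102 ≡ 5; y = λ·(49 - 5) - 0 ≡ 7. → (5, 7)

(5, 7)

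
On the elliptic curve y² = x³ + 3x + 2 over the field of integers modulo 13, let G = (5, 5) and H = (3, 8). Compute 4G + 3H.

(3, 5)

First 4G:
Double-and-add on 4 = (100)₂. Start with G = (5, 5) for the leading 1-bit.
double: tangent at (5, 5): λ = (3·5² + 3)/(2·5) ≡ 0/10. 10⁻¹ ≡ 4 (mod 13), so λ ≡ 0·4 ≡ 0.
  x = λ² - 5 - 5 = 0 - 10 ≡ 3; y = λ·(5 - 3) - 5 ≡ 8. → (3, 8)
double: tangent at (3, 8): λ = (3·3² + 3)/(2·8) ≡ 4/3. 3⁻¹ ≡ 9 (mod 13), so λ ≡ 4·9 ≡ 10.
  x = λ² - 3 - 3 = 100 - 6 ≡ 3; y = λ·(3 - 3) - 8 ≡ 5. → (3, 5)
4G = (3, 5).
Next 3H:
Repeated addition: build up to 3H.
2H: tangent at (3, 8): λ = (3·3² + 3)/(2·8) ≡ 4/3. 3⁻¹ ≡ 9 (mod 13), so λ ≡ 4·9 ≡ 10.
  x = λ² - 3 - 3 = 100 - 6 ≡ 3; y = λ·(3 - 3) - 8 ≡ 5. → (3, 5)
3H: (3, 5) + (3, 8): same x and y₁ ≡ -y₂, so the sum is O.
3H = O.
Finally 4G + 3H:
(3, 5) + O = (3, 5) (identity).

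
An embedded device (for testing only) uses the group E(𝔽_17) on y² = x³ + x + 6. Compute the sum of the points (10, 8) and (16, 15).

(10, 8) + (16, 15). λ = (15 - 8)/(16 - 10) ≡ 7/6 mod 17. 6⁻¹ ≡ 3 (mod 17) since 6·3 = 18 ≡ 1, so λ ≡ 4.
  x = λ² - 10 - 16 = 16 - 26 ≡ 7; y = λ·(10 - 7) - 8 ≡ 4. → (7, 4)

(7, 4)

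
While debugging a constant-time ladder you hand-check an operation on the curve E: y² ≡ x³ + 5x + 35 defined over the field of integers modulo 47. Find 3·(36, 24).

(36, 23)

Write Q = (36, 24).
Repeated addition: build up to 3Q.
2Q: tangent at (36, 24): λ = (3·36² + 5)/(2·24) ≡ 39/1. 1⁻¹ ≡ 1 (mod 47), so λ ≡ 39·1 ≡ 39.
  x = λ² - 36 - 36 = 1521 - 72 ≡ 39; y = λ·(36 - 39) - 24 ≡ 0. → (39, 0)
3Q: (39, 0) + (36, 24). λ = (24 - 0)/(36 - 39) ≡ 24/44 mod 47. 44⁻¹ ≡ 31 (mod 47), so λ ≡ 39.
  x = λ² - 39 - 36 = 1521 - 75 ≡ 36; y = λ·(39 - 36) - 0 ≡ 23. → (36, 23)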